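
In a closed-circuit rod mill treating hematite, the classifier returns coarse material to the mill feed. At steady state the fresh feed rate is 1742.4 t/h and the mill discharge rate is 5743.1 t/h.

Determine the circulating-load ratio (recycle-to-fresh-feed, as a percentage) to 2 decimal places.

M = F + R at steady state, so:
R = M − F = 5743.1 − 1742.4 = 4000.7 t/h
CL = 100·R/F = 100·4000.7/1742.4 = 229.61 %

CL = 229.61 %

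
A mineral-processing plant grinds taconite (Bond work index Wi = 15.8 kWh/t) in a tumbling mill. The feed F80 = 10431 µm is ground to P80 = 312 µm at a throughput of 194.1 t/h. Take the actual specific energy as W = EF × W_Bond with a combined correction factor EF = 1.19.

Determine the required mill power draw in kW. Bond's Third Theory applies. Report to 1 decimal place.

P = 1708.8 kW

W = 10·Wi·(P80^(-½) − F80^(-½))
W = 10·15.8·(1/√312 − 1/√10431) = 10·15.8·(0.046823) = 7.3980 kWh/t
With EF = 1.19: W = 7.3980·1.19 = 8.8036 kWh/t
P_mill = W·ṁ = 8.8036·194.1 = 1708.8 kW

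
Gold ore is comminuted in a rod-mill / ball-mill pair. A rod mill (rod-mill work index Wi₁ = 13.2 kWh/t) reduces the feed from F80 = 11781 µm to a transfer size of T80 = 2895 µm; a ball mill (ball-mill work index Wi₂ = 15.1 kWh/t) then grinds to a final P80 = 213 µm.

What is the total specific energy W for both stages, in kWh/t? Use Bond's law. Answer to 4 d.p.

Bond:  W = 10 Wi (1/√P − 1/√F)
Stage 1 (11781→2895 µm, Wi₁=13.2): W₁ = 10·13.2·(0.018586 − 0.009213) = 1.2372 kWh/t
Stage 2 (2895→213 µm, Wi₂=15.1): W₂ = 10·15.1·(0.068519 − 0.018586) = 7.5399 kWh/t
W = W₁ + W₂ = 1.2372 + 7.5399 = 8.7771 kWh/t

W = 8.7771 kWh/t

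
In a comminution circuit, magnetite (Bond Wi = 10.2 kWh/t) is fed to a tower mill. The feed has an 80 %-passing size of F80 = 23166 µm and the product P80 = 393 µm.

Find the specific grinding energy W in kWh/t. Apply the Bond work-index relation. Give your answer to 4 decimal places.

W_Bond = 10·Wi·(1/√P₈₀ − 1/√F₈₀)
1/√393 = 0.050443;  1/√23166 = 0.006570
W = 10·10.2·(0.050443 − 0.006570) = 4.4751 kWh/t

W = 4.4751 kWh/t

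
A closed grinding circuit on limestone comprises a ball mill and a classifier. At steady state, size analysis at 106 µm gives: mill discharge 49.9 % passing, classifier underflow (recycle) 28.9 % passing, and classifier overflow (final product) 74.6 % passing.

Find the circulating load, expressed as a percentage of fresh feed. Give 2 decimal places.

Balance %-passing 106 µm (r = R/F):
Fd + Rd = Ru + Fo ⇒ R/F = (o−d)/(d−u)
r = (74.6 − 49.9)/(49.9 − 28.9) = 24.7/21.0 = 1.1762
CL = 100·r = 117.62 %

CL = 117.62 %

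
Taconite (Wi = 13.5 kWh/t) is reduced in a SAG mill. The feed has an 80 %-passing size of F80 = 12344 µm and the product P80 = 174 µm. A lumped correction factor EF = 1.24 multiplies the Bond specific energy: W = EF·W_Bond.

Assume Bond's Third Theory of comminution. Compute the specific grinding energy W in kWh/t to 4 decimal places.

W = 11.1839 kWh/t

W = 10·Wi·[P80^(−½) − F80^(−½)]
1/√174 = 0.075810;  1/√12344 = 0.009001
W = 10·13.5·(0.075810 − 0.009001) = 9.0192 kWh/t
W_actual = 1.24 × 9.0192 = 11.1839 kWh/t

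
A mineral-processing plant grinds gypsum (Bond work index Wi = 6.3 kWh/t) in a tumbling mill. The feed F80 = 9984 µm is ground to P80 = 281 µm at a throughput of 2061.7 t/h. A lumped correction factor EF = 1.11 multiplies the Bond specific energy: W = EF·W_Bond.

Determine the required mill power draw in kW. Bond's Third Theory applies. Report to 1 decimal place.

P = 7157.8 kW

Bond: W = 10·Wi·(1/√P80 − 1/√F80)
W = 10·6.3·(1/√281 − 1/√9984) = 10·6.3·(0.049647) = 3.1278 kWh/t
With EF = 1.11: W = 3.1278·1.11 = 3.4718 kWh/t
P_mill = W·ṁ = 3.4718·2061.7 = 7157.8 kW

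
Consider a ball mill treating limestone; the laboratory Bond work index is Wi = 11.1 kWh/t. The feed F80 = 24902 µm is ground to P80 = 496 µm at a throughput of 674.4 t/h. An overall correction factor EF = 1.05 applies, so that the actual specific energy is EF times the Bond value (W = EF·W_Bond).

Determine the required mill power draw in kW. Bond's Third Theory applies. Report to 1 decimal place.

W = 10·Wi·(P80^(-½) − F80^(-½))
W = 10·11.1·(1/√496 − 1/√24902) = 10·11.1·(0.038564) = 4.2806 kWh/t
With EF = 1.05: W = 4.2806·1.05 = 4.4947 kWh/t
Mill draw = 4.4947 × 674.4 = 3031.2 kW

P = 3031.2 kW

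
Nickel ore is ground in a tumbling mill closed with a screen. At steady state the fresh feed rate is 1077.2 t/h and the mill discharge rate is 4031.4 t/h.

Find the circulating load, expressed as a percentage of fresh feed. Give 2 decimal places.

Steady state: M = F + R.
R = M − F = 4031.4 − 1077.2 = 2954.2 t/h
CL = 100·R/F = 100·2954.2/1077.2 = 274.25 %

CL = 274.25 %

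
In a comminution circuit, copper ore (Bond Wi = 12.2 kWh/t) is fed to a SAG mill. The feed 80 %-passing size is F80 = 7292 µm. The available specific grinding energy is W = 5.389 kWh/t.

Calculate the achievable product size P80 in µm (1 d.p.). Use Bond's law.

P80 = 320.2 µm

Bond:  W = 10 Wi (1/√P − 1/√F)
⇒ 1/√P80 = W/(10 Wi) + 1/√F80
  = 5.3890/(10·12.2) + 1/√7292 = 0.044172 + 0.011711 = 0.055883
P80 = (1/0.055883)² = 17.8946² = 320.22 µm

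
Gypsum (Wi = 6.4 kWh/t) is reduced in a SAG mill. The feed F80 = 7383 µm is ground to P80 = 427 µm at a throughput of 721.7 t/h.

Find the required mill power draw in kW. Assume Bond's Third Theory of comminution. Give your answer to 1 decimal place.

W = 10 Wi / √P80 − 10 Wi / √F80
W = 10·6.4·(1/√427 − 1/√7383) = 10·6.4·(0.036755) = 2.3523 kWh/t
P_mill = W·ṁ = 2.3523·721.7 = 1697.7 kW

P = 1697.7 kW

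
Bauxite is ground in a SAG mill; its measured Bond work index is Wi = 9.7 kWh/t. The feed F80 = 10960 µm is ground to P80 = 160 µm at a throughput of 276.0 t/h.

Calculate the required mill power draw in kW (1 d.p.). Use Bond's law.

P = 1860.8 kW

Bond: W = 10·Wi·(1/√P80 − 1/√F80)
W = 10·9.7·(1/√160 − 1/√10960) = 10·9.7·(0.069505) = 6.7420 kWh/t
P = W·T = 6.7420·276.0 = 1860.8 kW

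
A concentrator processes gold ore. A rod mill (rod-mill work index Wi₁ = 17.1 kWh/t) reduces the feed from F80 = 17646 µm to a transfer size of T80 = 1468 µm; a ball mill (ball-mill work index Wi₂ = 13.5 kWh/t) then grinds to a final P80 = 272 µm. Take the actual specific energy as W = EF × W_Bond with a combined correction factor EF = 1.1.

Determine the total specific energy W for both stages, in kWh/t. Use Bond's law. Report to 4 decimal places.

W_Bond = 10·Wi·(1/√P₈₀ − 1/√F₈₀)
Stage 1 (17646→1468 µm, Wi₁=17.1): W₁ = 10·17.1·(0.026100 − 0.007528) = 3.1758 kWh/t
Stage 2 (1468→272 µm, Wi₂=13.5): W₂ = 10·13.5·(0.060634 − 0.026100) = 4.6621 kWh/t
W = W₁ + W₂ = 3.1758 + 4.6621 = 7.8379 kWh/t
Apply correction: 7.8379 × 1.1 = 8.6217 kWh/t

W = 8.6217 kWh/t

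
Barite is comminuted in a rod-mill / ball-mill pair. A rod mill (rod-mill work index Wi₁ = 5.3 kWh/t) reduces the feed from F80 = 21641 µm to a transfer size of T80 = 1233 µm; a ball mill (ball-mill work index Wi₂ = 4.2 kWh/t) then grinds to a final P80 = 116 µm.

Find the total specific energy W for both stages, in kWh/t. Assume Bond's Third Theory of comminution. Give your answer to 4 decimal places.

W = 10 Wi (P80^-0.5 − F80^-0.5)
Stage 1 (21641→1233 µm, Wi₁=5.3): W₁ = 10·5.3·(0.028479 − 0.006798) = 1.1491 kWh/t
Stage 2 (1233→116 µm, Wi₂=4.2): W₂ = 10·4.2·(0.092848 − 0.028479) = 2.7035 kWh/t
W = W₁ + W₂ = 1.1491 + 2.7035 = 3.8526 kWh/t

W = 3.8526 kWh/t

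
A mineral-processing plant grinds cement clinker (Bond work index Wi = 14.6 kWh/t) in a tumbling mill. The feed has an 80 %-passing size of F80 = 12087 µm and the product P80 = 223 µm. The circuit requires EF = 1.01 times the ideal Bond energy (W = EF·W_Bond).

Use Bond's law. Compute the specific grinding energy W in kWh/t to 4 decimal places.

W_Bond = 10·Wi·(1/√P₈₀ − 1/√F₈₀)
1/√223 = 0.066965;  1/√12087 = 0.009096
W = 10·14.6·(0.066965 − 0.009096) = 8.4489 kWh/t
Apply correction: 8.4489 × 1.01 = 8.5334 kWh/t

W = 8.5334 kWh/t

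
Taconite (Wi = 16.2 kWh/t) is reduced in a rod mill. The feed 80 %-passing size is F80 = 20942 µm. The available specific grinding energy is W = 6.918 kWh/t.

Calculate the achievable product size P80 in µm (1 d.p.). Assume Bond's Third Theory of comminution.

W = 10·Wi·(P80^(-½) − F80^(-½))
P80^-0.5 = F80^-0.5 + W/(10 Wi)
  = 6.9180/(10·16.2) + 1/√20942 = 0.042704 + 0.006910 = 0.049614
P80 = (1/0.049614)² = 20.1556² = 406.25 µm

P80 = 406.2 µm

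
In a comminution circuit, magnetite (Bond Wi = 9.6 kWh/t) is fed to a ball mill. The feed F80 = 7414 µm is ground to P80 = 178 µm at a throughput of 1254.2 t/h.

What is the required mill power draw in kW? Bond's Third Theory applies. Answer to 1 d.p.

P = 7626.3 kW

W = 10·Wi·[P80^(−½) − F80^(−½)]
W = 10·9.6·(1/√178 − 1/√7414) = 10·9.6·(0.063339) = 6.0806 kWh/t
Mill draw = 6.0806 × 1254.2 = 7626.3 kW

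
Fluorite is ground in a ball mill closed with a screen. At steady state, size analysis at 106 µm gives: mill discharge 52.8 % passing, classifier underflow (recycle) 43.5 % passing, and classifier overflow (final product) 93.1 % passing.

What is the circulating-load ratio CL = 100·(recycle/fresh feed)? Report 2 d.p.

Balance %-passing 106 µm (r = R/F):
Fd + Rd = Ru + Fo ⇒ R/F = (o−d)/(d−u)
r = (93.1 − 52.8)/(52.8 − 43.5) = 40.3/9.3 = 4.3333
CL = 100·r = 433.33 %

CL = 433.33 %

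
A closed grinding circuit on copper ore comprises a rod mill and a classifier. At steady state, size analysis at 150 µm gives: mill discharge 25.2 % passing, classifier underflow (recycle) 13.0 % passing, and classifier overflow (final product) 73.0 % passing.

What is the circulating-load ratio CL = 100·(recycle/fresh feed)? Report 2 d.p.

Mass balance on the −150 µm fraction:
Fd + Rd = Ru + Fo ⇒ R/F = (o−d)/(d−u)
r = (73.0 − 25.2)/(25.2 − 13.0) = 47.8/12.2 = 3.9180
CL = 100·r = 391.80 %

CL = 391.80 %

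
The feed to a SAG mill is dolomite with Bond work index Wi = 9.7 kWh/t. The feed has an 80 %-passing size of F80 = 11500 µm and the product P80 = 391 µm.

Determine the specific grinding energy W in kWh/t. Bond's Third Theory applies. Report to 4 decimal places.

W = 4.0010 kWh/t

W_Bond = 10·Wi·(1/√P₈₀ − 1/√F₈₀)
1/√391 = 0.050572;  1/√11500 = 0.009325
W = 10·9.7·(0.050572 − 0.009325) = 4.0010 kWh/t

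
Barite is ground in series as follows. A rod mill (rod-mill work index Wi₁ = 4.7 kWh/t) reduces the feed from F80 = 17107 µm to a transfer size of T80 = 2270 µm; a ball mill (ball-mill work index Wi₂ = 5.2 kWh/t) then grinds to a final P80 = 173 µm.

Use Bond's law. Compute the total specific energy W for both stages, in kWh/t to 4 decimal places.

W = 3.4892 kWh/t

Bond: W = 10·Wi·(1/√P80 − 1/√F80)
Stage 1 (17107→2270 µm, Wi₁=4.7): W₁ = 10·4.7·(0.020989 − 0.007646) = 0.6271 kWh/t
Stage 2 (2270→173 µm, Wi₂=5.2): W₂ = 10·5.2·(0.076029 − 0.020989) = 2.8621 kWh/t
W = W₁ + W₂ = 0.6271 + 2.8621 = 3.4892 kWh/t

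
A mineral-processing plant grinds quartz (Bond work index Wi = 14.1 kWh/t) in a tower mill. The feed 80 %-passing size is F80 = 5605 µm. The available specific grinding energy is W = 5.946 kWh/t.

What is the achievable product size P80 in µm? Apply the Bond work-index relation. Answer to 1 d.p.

W = 10·Wi·[P80^(−½) − F80^(−½)]
P80^(−½) = W/(10 Wi) + F80^(−½)
  = 5.9460/(10·14.1) + 1/√5605 = 0.042170 + 0.013357 = 0.055527
P80 = (1/0.055527)² = 18.0092² = 324.33 µm

P80 = 324.3 µm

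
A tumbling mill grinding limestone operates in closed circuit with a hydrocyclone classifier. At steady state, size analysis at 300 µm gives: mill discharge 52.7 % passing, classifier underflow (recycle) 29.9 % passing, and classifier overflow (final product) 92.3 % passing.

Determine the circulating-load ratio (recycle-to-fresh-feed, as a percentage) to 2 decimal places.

CL = 173.68 %

Two-product formula at 300 µm:
r = (o − d)/(d − u)
r = (92.3 − 52.7)/(52.7 − 29.9) = 39.6/22.8 = 1.7368
CL = 100·r = 173.68 %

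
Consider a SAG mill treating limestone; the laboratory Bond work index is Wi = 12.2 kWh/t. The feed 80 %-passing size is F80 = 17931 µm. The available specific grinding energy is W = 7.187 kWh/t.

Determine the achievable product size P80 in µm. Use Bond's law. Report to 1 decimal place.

P80 = 227.0 µm

W_Bond = 10·Wi·(1/√P₈₀ − 1/√F₈₀)
⇒ 1/√P80 = W/(10 Wi) + 1/√F80
  = 7.1870/(10·12.2) + 1/√17931 = 0.058910 + 0.007468 = 0.066378
P80 = (1/0.066378)² = 15.0653² = 226.96 µm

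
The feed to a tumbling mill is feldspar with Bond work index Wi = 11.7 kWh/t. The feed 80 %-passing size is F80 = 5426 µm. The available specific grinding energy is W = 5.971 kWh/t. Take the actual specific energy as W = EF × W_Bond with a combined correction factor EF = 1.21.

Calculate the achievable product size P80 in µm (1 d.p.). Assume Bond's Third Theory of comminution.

P80 = 321.7 µm

Bond: W = 10·Wi·(1/√P80 − 1/√F80)
W_Bond = W / EF = 5.971 / 1.21 = 4.9347 kWh/t
P80^(−½) = W_Bond/(10 Wi) + F80^(−½)
  = 4.9347/(10·11.7) + 1/√5426 = 0.042177 + 0.013576 = 0.055753
P80 = (1/0.055753)² = 17.9364² = 321.71 µm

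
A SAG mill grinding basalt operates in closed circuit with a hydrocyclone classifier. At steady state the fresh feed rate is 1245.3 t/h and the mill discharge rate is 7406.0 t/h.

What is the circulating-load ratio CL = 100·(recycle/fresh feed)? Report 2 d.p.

CL = 494.72 %

M = F + R at steady state, so:
R = M − F = 7406.0 − 1245.3 = 6160.7 t/h
CL = 100·R/F = 100·6160.7/1245.3 = 494.72 %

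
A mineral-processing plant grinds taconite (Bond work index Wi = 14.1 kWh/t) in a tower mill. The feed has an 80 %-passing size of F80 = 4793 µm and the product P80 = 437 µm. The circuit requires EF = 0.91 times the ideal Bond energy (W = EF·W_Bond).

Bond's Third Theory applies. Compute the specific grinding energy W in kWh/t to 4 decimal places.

W = 4.2846 kWh/t

W = 10·Wi·[P80^(−½) − F80^(−½)]
1/√437 = 0.047836;  1/√4793 = 0.014444
W = 10·14.1·(0.047836 − 0.014444) = 4.7083 kWh/t
Apply correction: 4.7083 × 0.91 = 4.2846 kWh/t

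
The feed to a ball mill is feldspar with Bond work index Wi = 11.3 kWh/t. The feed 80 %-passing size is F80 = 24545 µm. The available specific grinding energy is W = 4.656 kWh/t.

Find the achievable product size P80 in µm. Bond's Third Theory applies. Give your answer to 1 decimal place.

P80 = 441.6 µm

W_Bond = 10·Wi·(1/√P₈₀ − 1/√F₈₀)
P80^(−½) = W/(10 Wi) + F80^(−½)
  = 4.6560/(10·11.3) + 1/√24545 = 0.041204 + 0.006383 = 0.047586
P80 = (1/0.047586)² = 21.0144² = 441.60 µm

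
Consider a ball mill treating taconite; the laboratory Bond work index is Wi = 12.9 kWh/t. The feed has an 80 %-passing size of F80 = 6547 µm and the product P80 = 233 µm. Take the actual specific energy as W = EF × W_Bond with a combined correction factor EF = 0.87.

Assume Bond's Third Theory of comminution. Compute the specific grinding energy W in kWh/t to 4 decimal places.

W_Bond = 10·Wi·(1/√P₈₀ − 1/√F₈₀)
1/√233 = 0.065512;  1/√6547 = 0.012359
W = 10·12.9·(0.065512 − 0.012359) = 6.8568 kWh/t
Corrected W = EF·W_Bond = 0.87·6.8568 = 5.9654 kWh/t

W = 5.9654 kWh/t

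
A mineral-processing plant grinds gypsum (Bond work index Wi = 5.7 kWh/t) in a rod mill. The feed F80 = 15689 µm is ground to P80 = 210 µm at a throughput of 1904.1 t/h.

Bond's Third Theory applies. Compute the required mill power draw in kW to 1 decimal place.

Bond:  W = 10 Wi (1/√P − 1/√F)
W = 10·5.7·(1/√210 − 1/√15689) = 10·5.7·(0.061023) = 3.4783 kWh/t
P = W·T = 3.4783·1904.1 = 6623.0 kW

P = 6623.0 kW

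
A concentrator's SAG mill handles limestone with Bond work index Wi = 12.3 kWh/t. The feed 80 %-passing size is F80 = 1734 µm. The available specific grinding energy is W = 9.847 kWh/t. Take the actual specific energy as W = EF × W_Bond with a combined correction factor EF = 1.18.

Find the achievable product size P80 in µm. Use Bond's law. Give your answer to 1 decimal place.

W_Bond = 10·Wi·(1/√P₈₀ − 1/√F₈₀)
W_Bond = W / EF = 9.847 / 1.18 = 8.3449 kWh/t
⇒ 1/√P80 = W_Bond/(10 Wi) + 1/√F80
  = 8.3449/(10·12.3) + 1/√1734 = 0.067845 + 0.024015 = 0.091859
P80 = (1/0.091859)² = 10.8862² = 118.51 µm

P80 = 118.5 µm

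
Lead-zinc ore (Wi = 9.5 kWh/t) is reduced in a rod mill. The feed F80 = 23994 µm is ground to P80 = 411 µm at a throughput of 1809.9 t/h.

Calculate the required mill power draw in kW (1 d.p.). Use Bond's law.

P = 7371.2 kW

W_Bond = 10·Wi·(1/√P₈₀ − 1/√F₈₀)
W = 10·9.5·(1/√411 − 1/√23994) = 10·9.5·(0.042871) = 4.0727 kWh/t
P_mill = W·ṁ = 4.0727·1809.9 = 7371.2 kW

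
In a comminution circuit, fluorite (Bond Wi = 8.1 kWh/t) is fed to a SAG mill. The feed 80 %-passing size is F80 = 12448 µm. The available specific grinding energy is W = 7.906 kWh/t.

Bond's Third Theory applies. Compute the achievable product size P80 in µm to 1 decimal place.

W = 10 Wi (P80^-0.5 − F80^-0.5)
⇒ 1/√P80 = W/(10·Wi) + 1/√F80
  = 7.9060/(10·8.1) + 1/√12448 = 0.097605 + 0.008963 = 0.106568
P80 = (1/0.106568)² = 9.3837² = 88.05 µm

P80 = 88.1 µm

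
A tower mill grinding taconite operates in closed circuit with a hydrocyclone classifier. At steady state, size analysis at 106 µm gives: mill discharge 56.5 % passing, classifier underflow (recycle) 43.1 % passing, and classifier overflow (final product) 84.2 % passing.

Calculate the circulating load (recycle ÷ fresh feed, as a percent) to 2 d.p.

Mass balance on the −106 µm fraction:
(1+r)·d = r·u + o ⇒ r = (o−d)/(d−u)
r = (84.2 − 56.5)/(56.5 − 43.1) = 27.7/13.4 = 2.0672
CL = 100·r = 206.72 %

CL = 206.72 %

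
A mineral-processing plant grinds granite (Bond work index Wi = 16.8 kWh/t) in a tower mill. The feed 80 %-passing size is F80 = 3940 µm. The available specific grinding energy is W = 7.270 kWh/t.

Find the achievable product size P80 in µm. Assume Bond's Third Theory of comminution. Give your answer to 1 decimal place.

P80 = 285.3 µm

W = 10 Wi / √P80 − 10 Wi / √F80
1/√P80 = 1/√F80 + W/(10·Wi)
  = 7.2700/(10·16.8) + 1/√3940 = 0.043274 + 0.015931 = 0.059205
P80 = (1/0.059205)² = 16.8904² = 285.29 µm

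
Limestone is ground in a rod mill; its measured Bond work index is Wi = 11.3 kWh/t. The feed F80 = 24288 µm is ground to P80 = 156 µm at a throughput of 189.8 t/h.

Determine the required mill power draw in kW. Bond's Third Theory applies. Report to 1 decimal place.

P = 1579.5 kW

Bond:  W = 10 Wi (1/√P − 1/√F)
W = 10·11.3·(1/√156 − 1/√24288) = 10·11.3·(0.073647) = 8.3222 kWh/t
P = W·T = 8.3222·189.8 = 1579.5 kW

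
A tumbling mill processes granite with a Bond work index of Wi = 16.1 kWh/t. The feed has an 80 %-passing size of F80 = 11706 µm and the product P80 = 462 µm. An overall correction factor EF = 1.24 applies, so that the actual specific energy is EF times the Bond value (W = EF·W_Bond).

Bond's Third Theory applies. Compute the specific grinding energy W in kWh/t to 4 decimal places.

W = 7.4429 kWh/t

Bond:  W = 10 Wi (1/√P − 1/√F)
1/√462 = 0.046524;  1/√11706 = 0.009243
W = 10·16.1·(0.046524 − 0.009243) = 6.0023 kWh/t
Apply correction: 6.0023 × 1.24 = 7.4429 kWh/t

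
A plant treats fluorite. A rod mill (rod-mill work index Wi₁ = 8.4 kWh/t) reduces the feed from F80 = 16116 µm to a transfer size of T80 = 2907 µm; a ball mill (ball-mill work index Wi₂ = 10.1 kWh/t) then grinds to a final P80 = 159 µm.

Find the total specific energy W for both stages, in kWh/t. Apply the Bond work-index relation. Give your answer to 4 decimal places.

W = 7.0328 kWh/t

W = 10·Wi·(P80^(-½) − F80^(-½))
Stage 1 (16116→2907 µm, Wi₁=8.4): W₁ = 10·8.4·(0.018547 − 0.007877) = 0.8963 kWh/t
Stage 2 (2907→159 µm, Wi₂=10.1): W₂ = 10·10.1·(0.079305 − 0.018547) = 6.1366 kWh/t
W = W₁ + W₂ = 0.8963 + 6.1366 = 7.0328 kWh/t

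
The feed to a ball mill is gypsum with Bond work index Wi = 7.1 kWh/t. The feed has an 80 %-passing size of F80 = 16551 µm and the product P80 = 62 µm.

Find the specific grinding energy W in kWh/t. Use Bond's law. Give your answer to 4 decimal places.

W = 8.4651 kWh/t

W = 10·Wi·(P80^(-½) − F80^(-½))
1/√62 = 0.127000;  1/√16551 = 0.007773
W = 10·7.1·(0.127000 − 0.007773) = 8.4651 kWh/t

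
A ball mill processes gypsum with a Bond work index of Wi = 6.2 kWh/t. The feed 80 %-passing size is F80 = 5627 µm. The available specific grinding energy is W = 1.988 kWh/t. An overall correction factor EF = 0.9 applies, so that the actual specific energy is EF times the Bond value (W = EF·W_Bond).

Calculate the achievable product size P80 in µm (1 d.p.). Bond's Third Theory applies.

W = 10·Wi·(P80^(-½) − F80^(-½))
W_Bond = W / EF = 1.988 / 0.9 = 2.2089 kWh/t
⇒ 1/√P80 = W_Bond/(10·Wi) + 1/√F80
  = 2.2089/(10·6.2) + 1/√5627 = 0.035627 + 0.013331 = 0.048958
P80 = (1/0.048958)² = 20.4256² = 417.20 µm

P80 = 417.2 µm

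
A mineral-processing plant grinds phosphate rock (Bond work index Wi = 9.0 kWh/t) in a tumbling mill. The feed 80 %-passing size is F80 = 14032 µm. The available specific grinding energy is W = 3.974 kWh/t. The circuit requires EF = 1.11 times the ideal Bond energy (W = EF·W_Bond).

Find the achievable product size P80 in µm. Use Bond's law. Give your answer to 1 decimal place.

W = 10 Wi (P80^-0.5 − F80^-0.5)
W_Bond = W / EF = 3.974 / 1.11 = 3.5802 kWh/t
⇒ 1/√P80 = W_Bond/(10·Wi) + 1/√F80
  = 3.5802/(10·9.0) + 1/√14032 = 0.039780 + 0.008442 = 0.048222
P80 = (1/0.048222)² = 20.7376² = 430.05 µm

P80 = 430.0 µm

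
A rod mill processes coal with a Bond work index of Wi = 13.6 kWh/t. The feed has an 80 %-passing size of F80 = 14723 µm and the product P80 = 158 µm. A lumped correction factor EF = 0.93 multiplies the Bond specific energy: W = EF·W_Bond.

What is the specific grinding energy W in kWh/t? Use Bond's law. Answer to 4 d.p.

Bond:  W = 10 Wi (1/√P − 1/√F)
1/√158 = 0.079556;  1/√14723 = 0.008241
W = 10·13.6·(0.079556 − 0.008241) = 9.6987 kWh/t
Corrected W = EF·W_Bond = 0.93·9.6987 = 9.0198 kWh/t

W = 9.0198 kWh/t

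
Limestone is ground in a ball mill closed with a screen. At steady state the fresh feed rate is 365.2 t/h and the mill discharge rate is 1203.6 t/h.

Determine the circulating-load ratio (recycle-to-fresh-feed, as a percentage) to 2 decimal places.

Discharge = new feed + return, hence
R = M − F = 1203.6 − 365.2 = 838.4 t/h
CL = 100·R/F = 100·838.4/365.2 = 229.57 %

CL = 229.57 %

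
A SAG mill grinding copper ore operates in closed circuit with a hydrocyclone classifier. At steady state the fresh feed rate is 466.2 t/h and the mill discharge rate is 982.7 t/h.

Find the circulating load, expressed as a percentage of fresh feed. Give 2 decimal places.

M = F + R at steady state, so:
R = M − F = 982.7 − 466.2 = 516.5 t/h
CL = 100·R/F = 100·516.5/466.2 = 110.79 %

CL = 110.79 %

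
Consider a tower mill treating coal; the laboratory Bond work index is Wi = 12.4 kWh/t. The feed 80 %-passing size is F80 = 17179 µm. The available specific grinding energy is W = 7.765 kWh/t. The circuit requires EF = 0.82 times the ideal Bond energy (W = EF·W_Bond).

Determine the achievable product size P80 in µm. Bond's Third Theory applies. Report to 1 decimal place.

W = 10 Wi (P80^-0.5 − F80^-0.5)
W_Bond = W / EF = 7.765 / 0.82 = 9.4695 kWh/t
1/√P80 = 1/√F80 + W_Bond/(10·Wi)
  = 9.4695/(10·12.4) + 1/√17179 = 0.076367 + 0.007630 = 0.083997
P80 = (1/0.083997)² = 11.9052² = 141.73 µm

P80 = 141.7 µm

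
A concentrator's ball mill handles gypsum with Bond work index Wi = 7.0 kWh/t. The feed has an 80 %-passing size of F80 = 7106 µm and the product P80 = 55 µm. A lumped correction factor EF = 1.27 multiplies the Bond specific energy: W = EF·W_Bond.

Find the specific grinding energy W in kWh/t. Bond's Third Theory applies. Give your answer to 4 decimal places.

W = 10.9327 kWh/t

W = 10 Wi (1/√P80 − 1/√F80)  [Bond]
1/√55 = 0.134840;  1/√7106 = 0.011863
W = 10·7.0·(0.134840 − 0.011863) = 8.6084 kWh/t
Corrected W = EF·W_Bond = 1.27·8.6084 = 10.9327 kWh/t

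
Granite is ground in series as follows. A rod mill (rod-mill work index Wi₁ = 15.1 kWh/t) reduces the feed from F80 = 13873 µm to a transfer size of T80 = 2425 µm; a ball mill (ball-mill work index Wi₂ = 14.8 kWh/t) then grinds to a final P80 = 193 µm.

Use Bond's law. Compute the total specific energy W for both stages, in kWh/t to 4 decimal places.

W_Bond = 10·Wi·(1/√P₈₀ − 1/√F₈₀)
Stage 1 (13873→2425 µm, Wi₁=15.1): W₁ = 10·15.1·(0.020307 − 0.008490) = 1.7843 kWh/t
Stage 2 (2425→193 µm, Wi₂=14.8): W₂ = 10·14.8·(0.071982 − 0.020307) = 7.6478 kWh/t
W = W₁ + W₂ = 1.7843 + 7.6478 = 9.4322 kWh/t

W = 9.4322 kWh/t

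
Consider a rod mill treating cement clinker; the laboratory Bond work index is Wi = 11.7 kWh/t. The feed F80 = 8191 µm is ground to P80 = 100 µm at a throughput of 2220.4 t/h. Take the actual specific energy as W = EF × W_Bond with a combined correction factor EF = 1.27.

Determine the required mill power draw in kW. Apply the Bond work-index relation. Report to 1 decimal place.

P = 29347.5 kW

W = 10 Wi (1/√P80 − 1/√F80)  [Bond]
W = 10·11.7·(1/√100 − 1/√8191) = 10·11.7·(0.088951) = 10.4072 kWh/t
With EF = 1.27: W = 10.4072·1.27 = 13.2172 kWh/t
Mill draw = 13.2172 × 2220.4 = 29347.5 kW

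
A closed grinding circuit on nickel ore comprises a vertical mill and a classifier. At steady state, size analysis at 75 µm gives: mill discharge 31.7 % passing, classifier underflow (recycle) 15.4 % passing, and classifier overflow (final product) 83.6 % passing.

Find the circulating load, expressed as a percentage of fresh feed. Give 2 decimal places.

Classifier node, passing 75 µm:
d + r·d = r·u + o → r(d−u) = o−d
r = (83.6 − 31.7)/(31.7 − 15.4) = 51.9/16.3 = 3.1840
CL = 100·r = 318.40 %

CL = 318.40 %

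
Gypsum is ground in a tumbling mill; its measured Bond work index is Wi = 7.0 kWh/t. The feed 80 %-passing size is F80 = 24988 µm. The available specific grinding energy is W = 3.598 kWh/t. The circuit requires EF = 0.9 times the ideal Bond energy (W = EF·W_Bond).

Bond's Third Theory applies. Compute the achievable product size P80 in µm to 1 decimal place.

P80 = 248.5 µm

W = 10 Wi (1/√P80 − 1/√F80)  [Bond]
W_Bond = W / EF = 3.598 / 0.9 = 3.9978 kWh/t
P80^-0.5 = F80^-0.5 + W_Bond/(10 Wi)
  = 3.9978/(10·7.0) + 1/√24988 = 0.057111 + 0.006326 = 0.063437
P80 = (1/0.063437)² = 15.7636² = 248.49 µm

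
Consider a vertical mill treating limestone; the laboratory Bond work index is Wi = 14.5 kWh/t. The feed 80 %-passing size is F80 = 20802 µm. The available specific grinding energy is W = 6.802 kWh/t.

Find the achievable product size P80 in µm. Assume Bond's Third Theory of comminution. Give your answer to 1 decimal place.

P80 = 344.9 µm

W = 10 Wi (1/√P80 − 1/√F80)  [Bond]
1/√P80 = 1/√F80 + W/(10·Wi)
  = 6.8020/(10·14.5) + 1/√20802 = 0.046910 + 0.006933 = 0.053844
P80 = (1/0.053844)² = 18.5723² = 344.93 µm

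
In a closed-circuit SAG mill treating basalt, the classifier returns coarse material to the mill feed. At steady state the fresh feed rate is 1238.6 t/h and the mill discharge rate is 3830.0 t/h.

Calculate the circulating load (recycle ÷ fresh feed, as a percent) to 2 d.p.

Discharge = new feed + return, hence
R = M − F = 3830.0 − 1238.6 = 2591.4 t/h
CL = 100·R/F = 100·2591.4/1238.6 = 209.22 %

CL = 209.22 %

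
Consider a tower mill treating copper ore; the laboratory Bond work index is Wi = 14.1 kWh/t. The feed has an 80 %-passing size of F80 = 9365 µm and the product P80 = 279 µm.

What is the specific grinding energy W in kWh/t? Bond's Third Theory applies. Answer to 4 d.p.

W = 6.9844 kWh/t

W = 10 Wi (P80^-0.5 − F80^-0.5)
1/√279 = 0.059868;  1/√9365 = 0.010333
W = 10·14.1·(0.059868 − 0.010333) = 6.9844 kWh/t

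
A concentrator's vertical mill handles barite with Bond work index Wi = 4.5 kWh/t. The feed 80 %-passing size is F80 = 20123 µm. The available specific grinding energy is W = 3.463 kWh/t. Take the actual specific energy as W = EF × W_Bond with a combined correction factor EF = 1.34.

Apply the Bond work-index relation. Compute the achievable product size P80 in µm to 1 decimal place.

P80 = 240.5 µm

W = 10 Wi / √P80 − 10 Wi / √F80
W_Bond = W / EF = 3.463 / 1.34 = 2.5843 kWh/t
⇒ 1/√P80 = W_Bond/(10·Wi) + 1/√F80
  = 2.5843/(10·4.5) + 1/√20123 = 0.057430 + 0.007049 = 0.064479
P80 = (1/0.064479)² = 15.5089² = 240.53 µm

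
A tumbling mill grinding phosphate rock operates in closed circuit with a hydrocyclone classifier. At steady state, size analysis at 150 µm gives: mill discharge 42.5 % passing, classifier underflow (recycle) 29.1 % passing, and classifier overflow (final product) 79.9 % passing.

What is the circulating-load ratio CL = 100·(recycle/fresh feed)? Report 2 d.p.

CL = 279.10 %

Two-product formula at 150 µm:
d + r·d = r·u + o → r(d−u) = o−d
r = (79.9 − 42.5)/(42.5 − 29.1) = 37.4/13.4 = 2.7910
CL = 100·r = 279.10 %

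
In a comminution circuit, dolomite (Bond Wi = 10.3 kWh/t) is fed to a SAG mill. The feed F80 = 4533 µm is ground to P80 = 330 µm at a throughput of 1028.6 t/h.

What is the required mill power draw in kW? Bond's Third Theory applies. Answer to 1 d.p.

P = 4258.5 kW

W_Bond = 10·Wi·(1/√P₈₀ − 1/√F₈₀)
W = 10·10.3·(1/√330 − 1/√4533) = 10·10.3·(0.040195) = 4.1401 kWh/t
P = W·T = 4.1401·1028.6 = 4258.5 kW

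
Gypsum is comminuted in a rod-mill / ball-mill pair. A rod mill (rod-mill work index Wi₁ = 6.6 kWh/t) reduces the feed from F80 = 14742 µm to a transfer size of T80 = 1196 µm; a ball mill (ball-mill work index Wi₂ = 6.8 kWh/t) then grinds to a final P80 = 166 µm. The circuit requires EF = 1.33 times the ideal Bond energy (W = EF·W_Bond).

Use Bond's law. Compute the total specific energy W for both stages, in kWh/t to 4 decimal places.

W = 10·Wi·[P80^(−½) − F80^(−½)]
Stage 1 (14742→1196 µm, Wi₁=6.6): W₁ = 10·6.6·(0.028916 − 0.008236) = 1.3649 kWh/t
Stage 2 (1196→166 µm, Wi₂=6.8): W₂ = 10·6.8·(0.077615 − 0.028916) = 3.3116 kWh/t
W = W₁ + W₂ = 1.3649 + 3.3116 = 4.6764 kWh/t
Apply correction: 4.6764 × 1.33 = 6.2196 kWh/t

W = 6.2196 kWh/t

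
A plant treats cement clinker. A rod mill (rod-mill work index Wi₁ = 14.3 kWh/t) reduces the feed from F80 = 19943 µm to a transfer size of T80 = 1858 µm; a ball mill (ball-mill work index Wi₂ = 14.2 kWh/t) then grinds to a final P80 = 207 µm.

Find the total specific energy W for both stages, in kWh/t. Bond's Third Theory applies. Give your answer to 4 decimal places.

Bond: W = 10·Wi·(1/√P80 − 1/√F80)
Stage 1 (19943→1858 µm, Wi₁=14.3): W₁ = 10·14.3·(0.023199 − 0.007081) = 2.3049 kWh/t
Stage 2 (1858→207 µm, Wi₂=14.2): W₂ = 10·14.2·(0.069505 − 0.023199) = 6.5754 kWh/t
W = W₁ + W₂ = 2.3049 + 6.5754 = 8.8803 kWh/t

W = 8.8803 kWh/t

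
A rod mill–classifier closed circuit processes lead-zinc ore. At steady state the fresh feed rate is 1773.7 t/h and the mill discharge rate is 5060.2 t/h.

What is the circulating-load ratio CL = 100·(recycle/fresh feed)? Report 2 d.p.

Steady state: M = F + R.
R = M − F = 5060.2 − 1773.7 = 3286.5 t/h
CL = 100·R/F = 100·3286.5/1773.7 = 185.29 %

CL = 185.29 %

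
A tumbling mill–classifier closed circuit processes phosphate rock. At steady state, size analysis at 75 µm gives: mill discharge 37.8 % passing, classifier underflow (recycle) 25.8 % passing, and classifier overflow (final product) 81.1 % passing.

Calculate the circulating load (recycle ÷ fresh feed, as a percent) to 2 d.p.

CL = 360.83 %

Mass balance on the −75 µm fraction:
(1+r)·d = r·u + o ⇒ r = (o−d)/(d−u)
r = (81.1 − 37.8)/(37.8 − 25.8) = 43.3/12.0 = 3.6083
CL = 100·r = 360.83 %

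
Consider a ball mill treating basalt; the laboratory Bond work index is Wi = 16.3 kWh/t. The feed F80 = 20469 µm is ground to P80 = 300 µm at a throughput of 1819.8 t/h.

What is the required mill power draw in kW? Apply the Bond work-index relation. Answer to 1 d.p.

P = 15052.5 kW

W = 10 Wi (1/√P80 − 1/√F80)  [Bond]
W = 10·16.3·(1/√300 − 1/√20469) = 10·16.3·(0.050745) = 8.2715 kWh/t
Mill draw = 8.2715 × 1819.8 = 15052.5 kW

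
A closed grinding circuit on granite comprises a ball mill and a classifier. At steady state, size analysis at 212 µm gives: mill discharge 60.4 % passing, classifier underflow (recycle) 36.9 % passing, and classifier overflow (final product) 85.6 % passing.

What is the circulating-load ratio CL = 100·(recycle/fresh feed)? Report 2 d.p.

Mass balance on the −212 µm fraction:
d + r·d = r·u + o → r(d−u) = o−d
r = (85.6 − 60.4)/(60.4 − 36.9) = 25.2/23.5 = 1.0723
CL = 100·r = 107.23 %

CL = 107.23 %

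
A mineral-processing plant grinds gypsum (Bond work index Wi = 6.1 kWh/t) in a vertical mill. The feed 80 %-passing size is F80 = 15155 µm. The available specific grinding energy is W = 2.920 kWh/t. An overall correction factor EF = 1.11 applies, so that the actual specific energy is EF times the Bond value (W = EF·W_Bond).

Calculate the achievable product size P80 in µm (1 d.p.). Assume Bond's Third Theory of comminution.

P80 = 380.8 µm

W = 10 Wi (1/√P80 − 1/√F80)  [Bond]
W_Bond = W / EF = 2.920 / 1.11 = 2.6306 kWh/t
P80^(−½) = W_Bond/(10 Wi) + F80^(−½)
  = 2.6306/(10·6.1) + 1/√15155 = 0.043125 + 0.008123 = 0.051248
P80 = (1/0.051248)² = 19.5129² = 380.75 µm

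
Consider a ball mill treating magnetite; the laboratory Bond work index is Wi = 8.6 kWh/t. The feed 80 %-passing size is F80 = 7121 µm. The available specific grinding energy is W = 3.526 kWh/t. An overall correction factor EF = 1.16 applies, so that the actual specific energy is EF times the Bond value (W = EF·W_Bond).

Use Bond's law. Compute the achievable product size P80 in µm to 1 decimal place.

P80 = 449.0 µm

Bond:  W = 10 Wi (1/√P − 1/√F)
W_Bond = W / EF = 3.526 / 1.16 = 3.0397 kWh/t
⇒ 1/√P80 = W_Bond/(10·Wi) + 1/√F80
  = 3.0397/(10·8.6) + 1/√7121 = 0.035345 + 0.011850 = 0.047195
P80 = (1/0.047195)² = 21.1886² = 448.96 µm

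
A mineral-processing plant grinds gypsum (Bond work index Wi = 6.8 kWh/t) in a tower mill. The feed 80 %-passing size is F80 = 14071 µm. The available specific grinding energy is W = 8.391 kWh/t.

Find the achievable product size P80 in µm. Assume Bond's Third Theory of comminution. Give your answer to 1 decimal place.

P80 = 57.5 µm

Bond:  W = 10 Wi (1/√P − 1/√F)
⇒ 1/√P80 = W/(10·Wi) + 1/√F80
  = 8.3910/(10·6.8) + 1/√14071 = 0.123397 + 0.008430 = 0.131827
P80 = (1/0.131827)² = 7.5857² = 57.54 µm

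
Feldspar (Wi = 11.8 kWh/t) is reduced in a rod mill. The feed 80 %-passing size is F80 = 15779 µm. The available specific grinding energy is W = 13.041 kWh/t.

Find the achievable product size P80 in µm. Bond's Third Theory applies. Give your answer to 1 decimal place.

P80 = 71.2 µm

Bond: W = 10·Wi·(1/√P80 − 1/√F80)
⇒ 1/√P80 = W/(10 Wi) + 1/√F80
  = 13.0410/(10·11.8) + 1/√15779 = 0.110517 + 0.007961 = 0.118478
P80 = (1/0.118478)² = 8.4404² = 71.24 µm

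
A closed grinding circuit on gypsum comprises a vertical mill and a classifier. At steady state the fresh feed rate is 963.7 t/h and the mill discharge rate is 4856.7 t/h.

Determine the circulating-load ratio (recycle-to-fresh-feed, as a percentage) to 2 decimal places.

Steady state: M = F + R.
R = M − F = 4856.7 − 963.7 = 3893.0 t/h
CL = 100·R/F = 100·3893.0/963.7 = 403.96 %

CL = 403.96 %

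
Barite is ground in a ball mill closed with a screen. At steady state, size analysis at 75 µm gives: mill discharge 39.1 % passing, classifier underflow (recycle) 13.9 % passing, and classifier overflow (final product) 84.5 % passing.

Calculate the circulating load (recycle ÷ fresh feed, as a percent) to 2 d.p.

Balance %-passing 75 µm (r = R/F):
d + r·d = r·u + o → r(d−u) = o−d
r = (84.5 − 39.1)/(39.1 − 13.9) = 45.4/25.2 = 1.8016
CL = 100·r = 180.16 %

CL = 180.16 %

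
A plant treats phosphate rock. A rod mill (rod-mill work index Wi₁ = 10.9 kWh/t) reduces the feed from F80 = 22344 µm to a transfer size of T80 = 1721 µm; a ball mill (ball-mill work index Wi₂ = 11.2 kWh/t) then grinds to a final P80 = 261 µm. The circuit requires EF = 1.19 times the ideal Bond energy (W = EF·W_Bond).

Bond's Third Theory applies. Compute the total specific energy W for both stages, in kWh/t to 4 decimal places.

W = 10·Wi·(P80^(-½) − F80^(-½))
Stage 1 (22344→1721 µm, Wi₁=10.9): W₁ = 10·10.9·(0.024105 − 0.006690) = 1.8983 kWh/t
Stage 2 (1721→261 µm, Wi₂=11.2): W₂ = 10·11.2·(0.061898 − 0.024105) = 4.2329 kWh/t
W = W₁ + W₂ = 1.8983 + 4.2329 = 6.1311 kWh/t
Apply correction: 6.1311 × 1.19 = 7.2960 kWh/t

W = 7.2960 kWh/t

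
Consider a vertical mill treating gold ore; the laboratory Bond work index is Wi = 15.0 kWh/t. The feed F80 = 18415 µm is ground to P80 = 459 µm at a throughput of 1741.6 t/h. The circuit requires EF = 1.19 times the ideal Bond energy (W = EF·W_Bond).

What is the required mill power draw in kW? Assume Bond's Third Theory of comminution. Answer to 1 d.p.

P = 12219.6 kW

Bond: W = 10·Wi·(1/√P80 − 1/√F80)
W = 10·15.0·(1/√459 − 1/√18415) = 10·15.0·(0.039307) = 5.8960 kWh/t
Apply correction: 5.8960 × 1.19 = 7.0163 kWh/t
Mill draw = 7.0163 × 1741.6 = 12219.6 kW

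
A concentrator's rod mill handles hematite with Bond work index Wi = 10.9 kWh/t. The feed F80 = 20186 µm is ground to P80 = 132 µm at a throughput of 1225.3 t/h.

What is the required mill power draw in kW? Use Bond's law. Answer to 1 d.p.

W = 10 Wi (1/√P80 − 1/√F80)  [Bond]
W = 10·10.9·(1/√132 − 1/√20186) = 10·10.9·(0.080000) = 8.7200 kWh/t
P_mill = W·ṁ = 8.7200·1225.3 = 10684.7 kW

P = 10684.7 kW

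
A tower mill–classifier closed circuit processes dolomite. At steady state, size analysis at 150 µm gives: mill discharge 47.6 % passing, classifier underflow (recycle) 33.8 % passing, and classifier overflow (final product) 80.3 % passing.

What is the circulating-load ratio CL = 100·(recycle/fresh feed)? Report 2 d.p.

Balance %-passing 150 µm (r = R/F):
r = (o − d)/(d − u)
r = (80.3 − 47.6)/(47.6 − 33.8) = 32.7/13.8 = 2.3696
CL = 100·r = 236.96 %

CL = 236.96 %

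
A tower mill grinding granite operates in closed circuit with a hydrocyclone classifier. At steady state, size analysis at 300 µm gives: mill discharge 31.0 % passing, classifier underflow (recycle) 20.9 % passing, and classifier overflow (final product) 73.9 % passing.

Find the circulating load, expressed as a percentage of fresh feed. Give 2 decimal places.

CL = 424.75 %

Let r = R/F. Size balance at 300 µm:
d + r·d = r·u + o → r(d−u) = o−d
r = (73.9 − 31.0)/(31.0 − 20.9) = 42.9/10.1 = 4.2475
CL = 100·r = 424.75 %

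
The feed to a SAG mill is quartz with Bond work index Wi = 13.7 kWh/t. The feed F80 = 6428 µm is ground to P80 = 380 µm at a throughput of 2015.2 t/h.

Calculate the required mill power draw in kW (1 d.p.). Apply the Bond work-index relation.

P = 10719.2 kW

W = 10 Wi (1/√P80 − 1/√F80)  [Bond]
W = 10·13.7·(1/√380 − 1/√6428) = 10·13.7·(0.038826) = 5.3192 kWh/t
Power = W × throughput = 5.3192 kWh/t × 2015.2 t/h = 10719.2 kW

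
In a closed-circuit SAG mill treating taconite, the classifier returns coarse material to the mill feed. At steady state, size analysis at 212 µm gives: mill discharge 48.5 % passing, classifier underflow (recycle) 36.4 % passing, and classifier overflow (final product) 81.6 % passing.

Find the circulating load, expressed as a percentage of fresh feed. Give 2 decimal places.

CL = 273.55 %

Balance %-passing 212 µm (r = R/F):
(1+r)d = ru + o → r = (o−d)/(d−u)
r = (81.6 − 48.5)/(48.5 − 36.4) = 33.1/12.1 = 2.7355
CL = 100·r = 273.55 %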